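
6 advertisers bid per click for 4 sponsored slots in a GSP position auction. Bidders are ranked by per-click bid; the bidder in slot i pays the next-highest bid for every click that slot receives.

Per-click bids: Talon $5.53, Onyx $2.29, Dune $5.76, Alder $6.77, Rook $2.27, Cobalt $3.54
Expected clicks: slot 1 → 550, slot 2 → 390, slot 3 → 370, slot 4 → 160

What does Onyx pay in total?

Sorting advertisers: $6.77 (Alder) > $5.76 (Dune) > $5.53 (Talon) > $3.54 (Cobalt) > $2.29 (Onyx) > …
Onyx ranks below slot 4 → no slot, pays nothing.

Onyx pays $0.00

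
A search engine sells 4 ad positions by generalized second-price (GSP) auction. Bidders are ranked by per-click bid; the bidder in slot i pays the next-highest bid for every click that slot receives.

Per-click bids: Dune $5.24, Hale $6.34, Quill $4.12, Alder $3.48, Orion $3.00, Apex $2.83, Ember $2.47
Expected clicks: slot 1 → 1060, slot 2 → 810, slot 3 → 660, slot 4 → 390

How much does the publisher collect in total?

Total revenue: $12358.40

Sorting advertisers: $6.34 (Hale) > $5.24 (Dune) > $4.12 (Quill) > $3.48 (Alder) > $3.00 (Orion) > …
Slot 1: Hale pays $5.24 × 1060 = $5554.40
Slot 2: Dune pays $4.12 × 810 = $3337.20
Slot 3: Quill pays $3.48 × 660 = $2296.80
Slot 4: Alder pays $3.00 × 390 = $1170.00
Total = $12358.40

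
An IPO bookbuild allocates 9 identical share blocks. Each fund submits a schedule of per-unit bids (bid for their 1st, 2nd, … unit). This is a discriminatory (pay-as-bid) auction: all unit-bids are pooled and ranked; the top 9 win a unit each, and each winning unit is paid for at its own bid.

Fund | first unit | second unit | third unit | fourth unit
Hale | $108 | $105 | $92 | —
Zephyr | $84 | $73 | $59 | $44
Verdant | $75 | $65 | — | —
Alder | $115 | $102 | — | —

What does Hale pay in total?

All unit-bids, highest first — top 9: 115 (Alder-1), 108 (Hale-1), 105 (Hale-2), 102 (Alder-2), 92 (Hale-3), 84 (Zephyr-1), 75 (Verdant-1), 73 (Zephyr-2), 65 (Verdant-2)
Next rejected bid: $59 (not a price — pay-as-bid).
Hale's winning unit-bids: 108 + 105 + 92 = $305.

Hale pays $305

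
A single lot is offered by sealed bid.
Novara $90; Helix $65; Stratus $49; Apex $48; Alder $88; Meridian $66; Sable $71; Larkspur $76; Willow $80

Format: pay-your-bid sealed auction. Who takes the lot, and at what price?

Pay-your-bid sealed auction: the highest bidder wins and pays their own bid.
Bids in order: 90 (Novara) > 88 (Alder) > 80 (Willow) > 76 (Larkspur) > 71 (Sable) > 66 (Meridian) > …
Novara is highest → pays own bid, $90.

Novara pays $90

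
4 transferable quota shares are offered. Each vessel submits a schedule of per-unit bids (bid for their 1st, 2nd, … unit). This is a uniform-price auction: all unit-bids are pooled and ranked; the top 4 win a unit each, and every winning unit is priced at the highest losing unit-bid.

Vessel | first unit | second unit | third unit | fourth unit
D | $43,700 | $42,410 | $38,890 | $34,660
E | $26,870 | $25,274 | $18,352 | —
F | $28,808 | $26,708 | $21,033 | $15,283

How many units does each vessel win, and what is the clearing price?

D 4; clearing price $28,808

Pooled unit-bids ranked (top 4): 43,700 (D-1), 42,410 (D-2), 38,890 (D-3), 34,660 (D-4)
Highest rejected unit-bid = $28,808.
Allocation: D 4.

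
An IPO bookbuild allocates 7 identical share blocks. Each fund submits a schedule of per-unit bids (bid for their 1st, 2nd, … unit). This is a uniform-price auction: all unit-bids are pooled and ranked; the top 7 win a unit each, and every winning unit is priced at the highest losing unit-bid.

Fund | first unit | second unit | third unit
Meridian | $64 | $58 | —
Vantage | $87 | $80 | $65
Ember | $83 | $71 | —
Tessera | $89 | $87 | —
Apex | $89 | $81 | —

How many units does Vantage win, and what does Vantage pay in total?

Pooled unit-bids ranked (top 7): 89 (Tessera-1), 89 (Apex-1), 87 (Vantage-1), 87 (Tessera-2), 83 (Ember-1), 81 (Apex-2), 80 (Vantage-2)
The (k+1)-th unit-bid is $71.
Vantage wins 2 unit(s) at $71 each.

Vantage: 2 units, pays $142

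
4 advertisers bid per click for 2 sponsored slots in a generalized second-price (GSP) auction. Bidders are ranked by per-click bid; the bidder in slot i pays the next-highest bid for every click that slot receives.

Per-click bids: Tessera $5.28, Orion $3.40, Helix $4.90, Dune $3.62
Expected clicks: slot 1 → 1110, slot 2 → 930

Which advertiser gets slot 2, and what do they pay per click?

Ranked by bid: $5.28 (Tessera) > $4.90 (Helix) > $3.62 (Dune) > …
Slot 2 goes to the second-ranked bidder, Helix, who pays the next bid down: $3.62/click.

Helix; $3.62 per click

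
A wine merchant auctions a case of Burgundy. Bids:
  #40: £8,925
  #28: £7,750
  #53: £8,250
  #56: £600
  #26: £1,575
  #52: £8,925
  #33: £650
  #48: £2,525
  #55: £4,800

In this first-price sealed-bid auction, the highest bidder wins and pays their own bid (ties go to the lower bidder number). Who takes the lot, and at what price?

#40 pays £8,925

Bids ranked: 8,925 (#40) > 8,925 (#52) > 8,250 (#53) > 7,750 (#28) > 4,800 (#55) > 2,525 (#48) > …
Tie at £8,925 → #40 wins by tie-break.
#40 has the highest bid and pays exactly that: £8,925.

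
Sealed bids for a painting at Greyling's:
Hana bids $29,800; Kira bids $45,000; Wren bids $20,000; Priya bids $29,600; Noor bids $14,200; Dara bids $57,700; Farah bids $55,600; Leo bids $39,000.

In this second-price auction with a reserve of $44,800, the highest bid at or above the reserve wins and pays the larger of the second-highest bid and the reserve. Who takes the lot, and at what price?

Dara pays $55,600

Second-price auction with a reserve of $44,800: the highest bid at or above the reserve wins and pays the larger of the second-highest bid and the reserve.
Bids ranked: 57,700 (Dara) > 55,600 (Farah) > 45,000 (Kira) > 39,000 (Leo) > 29,800 (Hana) > 29,600 (Priya) > …
Dara has the top bid at or above the reserve ($57,700).
Second-highest bid $55,600 exceeds the reserve $44,800 → payment $55,600.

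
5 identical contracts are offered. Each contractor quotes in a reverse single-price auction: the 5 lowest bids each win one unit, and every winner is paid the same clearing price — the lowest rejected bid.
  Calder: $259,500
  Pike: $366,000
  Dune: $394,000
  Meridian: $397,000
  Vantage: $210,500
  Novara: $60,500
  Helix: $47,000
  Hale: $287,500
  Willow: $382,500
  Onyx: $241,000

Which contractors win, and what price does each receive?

Helix, Novara, Vantage, Onyx, Calder; each is paid $287,500

Bids ranked low→high: 47,000 (Helix), 60,500 (Novara), 210,500 (Vantage), 241,000 (Onyx), 259,500 (Calder), 287,500 (Hale), 366,000 (Pike), …
The 5 lowest are Helix, Novara, Vantage, Onyx, Calder.
Lowest unsuccessful bid: $287,500 → clearing price.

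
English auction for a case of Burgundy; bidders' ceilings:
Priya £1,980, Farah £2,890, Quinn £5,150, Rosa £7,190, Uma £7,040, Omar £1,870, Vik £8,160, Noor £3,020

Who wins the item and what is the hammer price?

Limits in order: 8,160 (Vik) > 7,190 (Rosa) > 7,040 (Uma) > 5,150 (Quinn) > 3,020 (Noor) > 2,890 (Farah) > …
Rosa is the last rival to drop out, at £7,190; Vik remains and wins at that price.

Vik wins at £7,190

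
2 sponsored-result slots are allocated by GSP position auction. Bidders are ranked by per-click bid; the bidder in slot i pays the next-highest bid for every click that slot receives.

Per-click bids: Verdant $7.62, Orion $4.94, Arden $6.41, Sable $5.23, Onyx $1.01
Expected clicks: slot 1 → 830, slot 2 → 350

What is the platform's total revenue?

Ranked by bid: $7.62 (Verdant) > $6.41 (Arden) > $5.23 (Sable) > …
Slot 1: Verdant pays $6.41 × 830 = $5320.30
Slot 2: Arden pays $5.23 × 350 = $1830.50
Total = $7150.80

Total revenue: $7150.80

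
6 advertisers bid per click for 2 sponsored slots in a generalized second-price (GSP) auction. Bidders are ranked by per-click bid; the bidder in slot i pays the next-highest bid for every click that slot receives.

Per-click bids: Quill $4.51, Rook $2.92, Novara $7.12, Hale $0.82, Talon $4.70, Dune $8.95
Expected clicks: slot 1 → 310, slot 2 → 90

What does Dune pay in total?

Dune pays $2207.20

Per-click bids in order: $8.95 (Dune) > $7.12 (Novara) > $4.70 (Talon) > …
Dune holds slot 1 → pays next bid $7.12 × 310 clicks = $2207.20.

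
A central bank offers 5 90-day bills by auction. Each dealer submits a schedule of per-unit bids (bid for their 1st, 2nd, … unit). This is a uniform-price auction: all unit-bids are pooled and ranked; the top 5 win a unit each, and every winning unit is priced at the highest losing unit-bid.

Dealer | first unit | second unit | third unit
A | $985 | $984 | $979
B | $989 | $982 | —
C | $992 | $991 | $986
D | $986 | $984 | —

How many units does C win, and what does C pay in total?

C: 3 units, pays $2,955

Merging the schedules and taking the best 5: 992 (C-1), 991 (C-2), 989 (B-1), 986 (C-3), 986 (D-1)
The (k+1)-th unit-bid is $985.
C wins 3 unit(s) at $985 each.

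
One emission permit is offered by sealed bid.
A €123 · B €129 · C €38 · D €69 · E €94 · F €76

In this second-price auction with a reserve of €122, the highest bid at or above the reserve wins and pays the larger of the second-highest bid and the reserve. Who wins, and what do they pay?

Bids ranked: 129 (B) > 123 (A) > 94 (E) > 76 (F) > 69 (D) > 38 (C)
B has the top bid at or above the reserve (€129).
max(second-highest €123, reserve €122) = €123; the reserve does not bind.

B pays €123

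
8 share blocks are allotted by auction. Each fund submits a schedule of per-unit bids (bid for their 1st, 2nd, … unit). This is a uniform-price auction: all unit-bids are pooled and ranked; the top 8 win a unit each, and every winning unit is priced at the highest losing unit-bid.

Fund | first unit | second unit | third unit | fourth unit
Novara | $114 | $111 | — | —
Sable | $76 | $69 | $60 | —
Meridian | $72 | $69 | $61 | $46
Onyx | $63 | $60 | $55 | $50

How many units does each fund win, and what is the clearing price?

Meridian 3, Novara 2, Onyx 1, Sable 2; clearing price $60

All unit-bids, highest first — top 8: 114 (Novara-1), 111 (Novara-2), 76 (Sable-1), 72 (Meridian-1), 69 (Sable-2), 69 (Meridian-2), 63 (Onyx-1), 61 (Meridian-3)
First bid not allocated: $60.
Allocation: Meridian 3, Novara 2, Onyx 1, Sable 2.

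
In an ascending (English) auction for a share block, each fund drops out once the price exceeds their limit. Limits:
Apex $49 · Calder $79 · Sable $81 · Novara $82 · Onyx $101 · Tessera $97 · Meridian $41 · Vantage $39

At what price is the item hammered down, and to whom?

Onyx wins at $97

Rule: the price rises until one bidder remains; the winner pays the price at which the last rival dropped out.
Limits ranked: 101 (Onyx) > 97 (Tessera) > 82 (Novara) > 81 (Sable) > 79 (Calder) > 49 (Apex) > …
Tessera is the last rival to drop out, at $97; Onyx remains and wins at that price.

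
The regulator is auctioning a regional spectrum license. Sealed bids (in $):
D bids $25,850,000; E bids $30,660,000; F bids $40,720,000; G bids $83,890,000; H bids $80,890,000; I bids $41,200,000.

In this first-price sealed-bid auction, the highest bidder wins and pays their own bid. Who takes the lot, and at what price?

Bids in order: 83,890,000 (G) > 80,890,000 (H) > 41,200,000 (I) > 40,720,000 (F) > 30,660,000 (E) > 25,850,000 (D)
G has the highest bid and pays exactly that: $83,890,000.

G pays $83,890,000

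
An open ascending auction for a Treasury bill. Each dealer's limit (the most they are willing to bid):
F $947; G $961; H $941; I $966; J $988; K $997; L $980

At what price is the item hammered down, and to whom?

K wins at $988

Limits ranked: 997 (K) > 988 (J) > 980 (L) > 966 (I) > 961 (G) > 947 (F) > …
Bidding ends when J exits at $988; K takes it.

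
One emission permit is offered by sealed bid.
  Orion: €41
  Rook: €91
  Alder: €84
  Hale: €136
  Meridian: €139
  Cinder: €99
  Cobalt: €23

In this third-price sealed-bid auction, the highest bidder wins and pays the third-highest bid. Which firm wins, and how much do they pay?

Third-price sealed-bid auction: the highest bidder wins and pays the third-highest bid.
Sorting bids: 139 (Meridian) > 136 (Hale) > 99 (Cinder) > 91 (Rook) > 84 (Alder) > 41 (Orion) > …
Meridian wins; payment is bid #3 in the ranking = €99.

Meridian pays €99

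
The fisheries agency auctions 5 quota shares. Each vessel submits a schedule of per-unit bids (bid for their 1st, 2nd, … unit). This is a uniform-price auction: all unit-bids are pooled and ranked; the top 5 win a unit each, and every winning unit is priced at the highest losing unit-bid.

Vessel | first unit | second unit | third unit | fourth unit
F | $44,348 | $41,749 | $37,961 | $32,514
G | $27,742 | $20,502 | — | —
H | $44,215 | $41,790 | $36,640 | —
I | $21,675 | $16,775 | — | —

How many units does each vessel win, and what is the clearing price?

F 3, H 2; clearing price $36,640

All unit-bids, highest first — top 5: 44,348 (F-1), 44,215 (H-1), 41,790 (H-2), 41,749 (F-2), 37,961 (F-3)
Highest rejected unit-bid = $36,640.
Allocation: F 3, H 2.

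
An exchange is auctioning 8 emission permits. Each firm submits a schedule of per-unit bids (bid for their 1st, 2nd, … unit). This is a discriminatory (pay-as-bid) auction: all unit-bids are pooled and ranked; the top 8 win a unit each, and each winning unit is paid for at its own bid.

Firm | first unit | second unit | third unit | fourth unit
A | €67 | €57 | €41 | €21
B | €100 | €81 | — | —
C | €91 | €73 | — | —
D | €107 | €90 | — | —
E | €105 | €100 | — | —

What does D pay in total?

Merging the schedules and taking the best 8: 107 (D-1), 105 (E-1), 100 (B-1), 100 (E-2), 91 (C-1), 90 (D-2), 81 (B-2), 73 (C-2)
Next rejected bid: €67 (not a price — pay-as-bid).
D's winning unit-bids: 107 + 90 = €197.

D pays €197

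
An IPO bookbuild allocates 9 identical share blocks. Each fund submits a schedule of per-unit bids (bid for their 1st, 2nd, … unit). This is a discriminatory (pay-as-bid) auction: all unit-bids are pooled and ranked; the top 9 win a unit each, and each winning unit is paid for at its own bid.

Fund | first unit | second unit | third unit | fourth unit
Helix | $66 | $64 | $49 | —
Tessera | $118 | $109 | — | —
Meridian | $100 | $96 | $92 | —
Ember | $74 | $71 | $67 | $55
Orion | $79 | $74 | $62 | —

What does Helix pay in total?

Helix pays $0

Merging the schedules and taking the best 9: 118 (Tessera-1), 109 (Tessera-2), 100 (Meridian-1), 96 (Meridian-2), 92 (Meridian-3), 79 (Orion-1), 74 (Ember-1), 74 (Orion-2), 71 (Ember-2)
Next rejected bid: $67 (not a price — pay-as-bid).
Helix wins no units.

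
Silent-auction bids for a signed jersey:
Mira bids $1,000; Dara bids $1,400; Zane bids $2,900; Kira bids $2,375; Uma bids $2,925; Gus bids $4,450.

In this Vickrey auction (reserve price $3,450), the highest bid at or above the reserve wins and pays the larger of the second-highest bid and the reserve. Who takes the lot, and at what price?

Bids ranked: 4,450 (Gus) > 2,925 (Uma) > 2,900 (Zane) > 2,375 (Kira) > 1,400 (Dara) > 1,000 (Mira)
Highest eligible bid: Gus at $4,450.
max(second-highest $2,925, reserve $3,450) = $3,450.

Gus pays $3,450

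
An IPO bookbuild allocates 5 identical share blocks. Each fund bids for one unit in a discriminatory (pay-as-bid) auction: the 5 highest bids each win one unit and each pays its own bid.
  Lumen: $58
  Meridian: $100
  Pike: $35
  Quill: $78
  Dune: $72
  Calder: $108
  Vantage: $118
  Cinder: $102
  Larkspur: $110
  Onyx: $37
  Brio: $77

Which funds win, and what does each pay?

Sorting: 118 (Vantage), 110 (Larkspur), 108 (Calder), 102 (Cinder), 100 (Meridian), 78 (Quill), 77 (Brio), …
Winners (5 units): Vantage, Larkspur, Calder, Cinder, Meridian.
Each winner pays its own bid: Vantage $118, Larkspur $110, Calder $108, Cinder $102, Meridian $100.

Vantage $118, Larkspur $110, Calder $108, Cinder $102, Meridian $100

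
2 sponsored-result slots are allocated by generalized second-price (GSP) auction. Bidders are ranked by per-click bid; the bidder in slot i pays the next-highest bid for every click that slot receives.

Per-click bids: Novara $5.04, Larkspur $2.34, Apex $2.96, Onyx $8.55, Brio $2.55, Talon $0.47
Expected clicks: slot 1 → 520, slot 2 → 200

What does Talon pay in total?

Sorting advertisers: $8.55 (Onyx) > $5.04 (Novara) > $2.96 (Apex) > …
Talon ranks below slot 2 → no slot, pays nothing.

Talon pays $0.00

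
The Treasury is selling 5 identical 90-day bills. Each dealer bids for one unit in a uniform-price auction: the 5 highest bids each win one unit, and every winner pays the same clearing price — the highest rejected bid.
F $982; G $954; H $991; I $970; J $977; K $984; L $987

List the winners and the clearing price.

H, L, K, F, J; each pays $970

Sorting: 991 (H), 987 (L), 984 (K), 982 (F), 977 (J), 970 (I), 954 (G)
Top 5: H, L, K, F, J.
Clearing price = highest rejected bid = $970.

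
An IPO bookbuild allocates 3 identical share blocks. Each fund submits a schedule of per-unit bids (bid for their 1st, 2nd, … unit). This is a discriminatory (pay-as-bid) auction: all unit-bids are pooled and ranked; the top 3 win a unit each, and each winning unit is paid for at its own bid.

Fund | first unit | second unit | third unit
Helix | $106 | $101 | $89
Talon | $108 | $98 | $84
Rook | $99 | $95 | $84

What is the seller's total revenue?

Total revenue: $315

Merging the schedules and taking the best 3: 108 (Talon-1), 106 (Helix-1), 101 (Helix-2)
Next rejected bid: $99 (not a price — pay-as-bid).
Each winning unit pays its own bid.
Revenue = 108 + 106 + 101 = $315.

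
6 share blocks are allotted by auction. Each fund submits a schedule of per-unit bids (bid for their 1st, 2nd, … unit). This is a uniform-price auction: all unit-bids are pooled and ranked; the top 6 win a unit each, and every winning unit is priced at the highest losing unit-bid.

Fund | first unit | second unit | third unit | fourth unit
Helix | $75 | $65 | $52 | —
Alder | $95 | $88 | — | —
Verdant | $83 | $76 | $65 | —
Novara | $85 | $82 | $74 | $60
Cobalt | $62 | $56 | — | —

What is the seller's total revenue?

Pooled unit-bids ranked (top 6): 95 (Alder-1), 88 (Alder-2), 85 (Novara-1), 83 (Verdant-1), 82 (Novara-2), 76 (Verdant-2)
The (k+1)-th unit-bid is $75.
Allocation: Alder 2, Novara 2, Verdant 2. Every unit priced at $75.
Revenue = 6 × 75 = $450.

Total revenue: $450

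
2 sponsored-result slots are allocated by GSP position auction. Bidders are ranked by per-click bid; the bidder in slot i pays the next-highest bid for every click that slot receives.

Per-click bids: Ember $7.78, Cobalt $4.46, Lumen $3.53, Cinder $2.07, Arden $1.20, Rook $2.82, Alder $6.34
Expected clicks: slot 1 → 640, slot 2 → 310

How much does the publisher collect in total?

Total revenue: $5440.20

Ranked by bid: $7.78 (Ember) > $6.34 (Alder) > $4.46 (Cobalt) > …
Slot 1: Ember pays $6.34 × 640 = $4057.60
Slot 2: Alder pays $4.46 × 310 = $1382.60
Total = $5440.20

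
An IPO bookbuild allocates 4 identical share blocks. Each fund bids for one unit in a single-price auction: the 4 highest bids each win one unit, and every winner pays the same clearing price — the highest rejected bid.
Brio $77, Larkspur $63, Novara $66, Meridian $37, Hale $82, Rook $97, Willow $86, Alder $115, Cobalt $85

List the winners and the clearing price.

Alder, Rook, Willow, Cobalt; each pays $82

Sorting: 115 (Alder), 97 (Rook), 86 (Willow), 85 (Cobalt), 82 (Hale), 77 (Brio), …
The 4 highest are Alder, Rook, Willow, Cobalt.
Clearing price = highest rejected bid = $82.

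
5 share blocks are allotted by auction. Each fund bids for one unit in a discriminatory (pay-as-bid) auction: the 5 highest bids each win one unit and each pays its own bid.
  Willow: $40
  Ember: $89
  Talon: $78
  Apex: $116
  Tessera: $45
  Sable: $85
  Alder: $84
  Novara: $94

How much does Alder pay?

Alder pays $84

Ordering the bids: 116 (Apex), 94 (Novara), 89 (Ember), 85 (Sable), 84 (Alder), 78 (Talon), 45 (Tessera), …
Top 5: Apex, Novara, Ember, Sable, Alder.
Alder wins → own bid $84.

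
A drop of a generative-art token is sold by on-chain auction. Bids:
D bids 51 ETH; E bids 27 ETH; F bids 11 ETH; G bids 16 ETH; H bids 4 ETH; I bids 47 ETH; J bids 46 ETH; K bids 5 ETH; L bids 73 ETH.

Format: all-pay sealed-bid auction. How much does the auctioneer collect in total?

Total revenue: 280 ETH

All-pay sealed-bid auction: the highest bidder wins the item, but every bidder pays their own bid.
Bids ranked: 73 (L) > 51 (D) > 47 (I) > 46 (J) > 27 (E) > 16 (G) > …
L wins with the top bid; all bids are sunk regardless.
Every bidder forfeits their bid regardless of winning.
Revenue = 51 + 27 + 11 + 16 + 4 + 47 + 46 + 5 + 73 = 280 ETH.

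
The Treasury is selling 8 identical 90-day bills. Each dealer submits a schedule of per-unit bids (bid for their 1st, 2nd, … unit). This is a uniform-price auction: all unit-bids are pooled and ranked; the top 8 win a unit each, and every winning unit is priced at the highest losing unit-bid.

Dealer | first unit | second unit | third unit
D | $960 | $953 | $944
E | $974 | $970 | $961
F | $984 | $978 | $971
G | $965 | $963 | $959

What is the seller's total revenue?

Pooled unit-bids ranked (top 8): 984 (F-1), 978 (F-2), 974 (E-1), 971 (F-3), 970 (E-2), 965 (G-1), 963 (G-2), 961 (E-3)
Highest rejected unit-bid = $960.
Allocation: E 3, F 3, G 2. Every unit priced at $960.
Revenue = 8 × 960 = $7,680.

Total revenue: $7,680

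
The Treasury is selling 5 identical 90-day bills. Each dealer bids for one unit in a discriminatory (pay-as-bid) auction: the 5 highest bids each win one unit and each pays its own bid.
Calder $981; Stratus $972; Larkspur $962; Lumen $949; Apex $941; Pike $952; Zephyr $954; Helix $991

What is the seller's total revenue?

Total revenue: $4,860

Sorting: 991 (Helix), 981 (Calder), 972 (Stratus), 962 (Larkspur), 954 (Zephyr), 952 (Pike), 949 (Lumen), …
The 5 highest are Helix, Calder, Stratus, Larkspur, Zephyr.
Total revenue = 991 + 981 + 972 + 962 + 954 = $4,860.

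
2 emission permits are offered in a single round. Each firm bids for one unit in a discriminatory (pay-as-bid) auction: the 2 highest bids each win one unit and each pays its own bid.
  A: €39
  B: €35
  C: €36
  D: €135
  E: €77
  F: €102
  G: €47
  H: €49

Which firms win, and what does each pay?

Bids ranked high→low: 135 (D), 102 (F), 77 (E), 49 (H), …
Winners (2 units): D, F.
Each winner pays its own bid: D €135, F €102.

D €135, F €102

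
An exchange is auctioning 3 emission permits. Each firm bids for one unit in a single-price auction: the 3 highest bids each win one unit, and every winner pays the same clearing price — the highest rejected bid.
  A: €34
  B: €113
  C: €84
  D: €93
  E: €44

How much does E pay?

E pays €0

Ordering the bids: 113 (B), 93 (D), 84 (C), 44 (E), 34 (A)
Top 3: B, D, C.
Clearing price = highest rejected bid = €44.
E does not win → pays €0.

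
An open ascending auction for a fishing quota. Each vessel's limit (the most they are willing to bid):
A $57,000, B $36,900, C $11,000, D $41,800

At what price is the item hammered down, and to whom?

Limits ranked: 57,000 (A) > 41,800 (D) > 36,900 (B) > 11,000 (C)
D is the last rival to drop out, at $41,800; A remains and wins at that price.

A wins at $41,800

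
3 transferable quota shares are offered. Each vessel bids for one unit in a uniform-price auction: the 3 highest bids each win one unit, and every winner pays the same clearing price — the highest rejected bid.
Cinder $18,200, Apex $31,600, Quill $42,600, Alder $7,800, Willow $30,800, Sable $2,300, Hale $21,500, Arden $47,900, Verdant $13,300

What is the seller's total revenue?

Ordering the bids: 47,900 (Arden), 42,600 (Quill), 31,600 (Apex), 30,800 (Willow), 21,500 (Hale), …
Winners (3 units): Arden, Quill, Apex.
Highest unsuccessful bid: $30,800 → clearing price.
Total revenue = 3 × $30,800 = $92,400.

Total revenue: $92,400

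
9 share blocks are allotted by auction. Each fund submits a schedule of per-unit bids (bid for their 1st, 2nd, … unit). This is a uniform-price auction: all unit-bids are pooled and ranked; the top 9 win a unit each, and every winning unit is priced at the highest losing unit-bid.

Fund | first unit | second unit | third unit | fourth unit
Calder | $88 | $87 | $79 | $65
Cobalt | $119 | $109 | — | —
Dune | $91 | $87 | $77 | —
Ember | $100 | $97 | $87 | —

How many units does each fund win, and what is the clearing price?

Merging the schedules and taking the best 9: 119 (Cobalt-1), 109 (Cobalt-2), 100 (Ember-1), 97 (Ember-2), 91 (Dune-1), 88 (Calder-1), 87 (Calder-2), 87 (Dune-2), 87 (Ember-3)
First bid not allocated: $79.
Allocation: Calder 2, Cobalt 2, Dune 2, Ember 3.

Calder 2, Cobalt 2, Dune 2, Ember 3; clearing price $79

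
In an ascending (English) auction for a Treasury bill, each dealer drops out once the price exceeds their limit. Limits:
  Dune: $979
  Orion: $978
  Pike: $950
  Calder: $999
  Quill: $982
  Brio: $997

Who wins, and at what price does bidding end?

Limits ranked: 999 (Calder) > 997 (Brio) > 982 (Quill) > 979 (Dune) > 978 (Orion) > 950 (Pike)
Once the price passes $997, only Calder is left; the hammer falls at Brio's limit of $997.

Calder wins at $997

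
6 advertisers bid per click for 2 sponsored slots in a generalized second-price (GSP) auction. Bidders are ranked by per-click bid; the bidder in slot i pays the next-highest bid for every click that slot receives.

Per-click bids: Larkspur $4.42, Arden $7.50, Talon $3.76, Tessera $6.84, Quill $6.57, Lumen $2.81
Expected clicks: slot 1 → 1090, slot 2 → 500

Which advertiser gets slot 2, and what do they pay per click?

Per-click bids in order: $7.50 (Arden) > $6.84 (Tessera) > $6.57 (Quill) > …
Slot 2 goes to the second-ranked bidder, Tessera, who pays the next bid down: $6.57/click.

Tessera; $6.57 per click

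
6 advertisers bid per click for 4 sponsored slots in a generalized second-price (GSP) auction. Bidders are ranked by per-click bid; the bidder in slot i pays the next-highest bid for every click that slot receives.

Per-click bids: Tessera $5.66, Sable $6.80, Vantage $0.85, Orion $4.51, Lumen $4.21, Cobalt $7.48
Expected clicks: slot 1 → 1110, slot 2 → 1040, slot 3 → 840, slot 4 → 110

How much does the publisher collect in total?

Per-click bids in order: $7.48 (Cobalt) > $6.80 (Sable) > $5.66 (Tessera) > $4.51 (Orion) > $4.21 (Lumen) > …
Slot 1: Cobalt pays $6.80 × 1110 = $7548.00
Slot 2: Sable pays $5.66 × 1040 = $5886.40
Slot 3: Tessera pays $4.51 × 840 = $3788.40
Slot 4: Orion pays $4.21 × 110 = $463.10
Total = $17685.90

Total revenue: $17685.90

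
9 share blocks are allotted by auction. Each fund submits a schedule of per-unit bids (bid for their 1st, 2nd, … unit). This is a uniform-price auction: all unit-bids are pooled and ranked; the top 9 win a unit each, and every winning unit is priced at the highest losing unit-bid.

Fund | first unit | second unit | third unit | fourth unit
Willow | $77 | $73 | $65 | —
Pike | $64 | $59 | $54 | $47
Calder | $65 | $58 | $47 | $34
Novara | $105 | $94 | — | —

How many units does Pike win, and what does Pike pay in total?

Merging the schedules and taking the best 9: 105 (Novara-1), 94 (Novara-2), 77 (Willow-1), 73 (Willow-2), 65 (Willow-3), 65 (Calder-1), 64 (Pike-1), 59 (Pike-2), 58 (Calder-2)
The (k+1)-th unit-bid is $54.
Pike wins 2 unit(s) at $54 each.

Pike: 2 units, pays $108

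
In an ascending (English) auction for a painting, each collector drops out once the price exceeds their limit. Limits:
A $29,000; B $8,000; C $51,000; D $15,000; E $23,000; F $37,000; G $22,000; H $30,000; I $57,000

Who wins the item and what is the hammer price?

I wins at $51,000

Limits ranked: 57,000 (I) > 51,000 (C) > 37,000 (F) > 30,000 (H) > 29,000 (A) > 23,000 (E) > …
Once the price passes $51,000, only I is left; the hammer falls at C's limit of $51,000.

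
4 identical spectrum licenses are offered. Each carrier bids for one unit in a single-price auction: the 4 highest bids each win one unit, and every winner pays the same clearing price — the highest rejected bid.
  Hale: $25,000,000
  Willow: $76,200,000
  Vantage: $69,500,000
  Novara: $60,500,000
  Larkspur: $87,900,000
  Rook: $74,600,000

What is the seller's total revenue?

Sorting: 87,900,000 (Larkspur), 76,200,000 (Willow), 74,600,000 (Rook), 69,500,000 (Vantage), 60,500,000 (Novara), 25,000,000 (Hale)
Top 4: Larkspur, Willow, Rook, Vantage.
Highest unsuccessful bid: $60,500,000 → clearing price.
Total revenue = 4 × $60,500,000 = $242,000,000.

Total revenue: $242,000,000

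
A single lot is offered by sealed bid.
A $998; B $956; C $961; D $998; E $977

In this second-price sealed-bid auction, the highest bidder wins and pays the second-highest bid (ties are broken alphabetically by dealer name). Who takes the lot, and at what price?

Bids ranked: 998 (A) > 998 (D) > 977 (E) > 961 (C) > 956 (B)
A and D tie at $998; tie-break gives it to A.
A is highest; pays the second-highest bid, $998.

A pays $998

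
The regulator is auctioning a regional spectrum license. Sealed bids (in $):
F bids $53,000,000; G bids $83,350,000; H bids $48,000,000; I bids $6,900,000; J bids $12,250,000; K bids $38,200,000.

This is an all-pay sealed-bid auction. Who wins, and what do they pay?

G pays $83,350,000

All-pay sealed-bid auction: the highest bidder wins the item, but every bidder pays their own bid.
Bids in order: 83,350,000 (G) > 53,000,000 (F) > 48,000,000 (H) > 38,200,000 (K) > 12,250,000 (J) > 6,900,000 (I)
G is highest and takes the item; every bidder forfeits their bid.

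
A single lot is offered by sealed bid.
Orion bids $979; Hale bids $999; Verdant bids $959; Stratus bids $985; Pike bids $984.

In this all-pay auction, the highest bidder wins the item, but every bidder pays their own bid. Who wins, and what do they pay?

Bids ranked: 999 (Hale) > 985 (Stratus) > 984 (Pike) > 979 (Orion) > 959 (Verdant)
Hale is highest and takes the item; every bidder forfeits their bid.

Hale pays $999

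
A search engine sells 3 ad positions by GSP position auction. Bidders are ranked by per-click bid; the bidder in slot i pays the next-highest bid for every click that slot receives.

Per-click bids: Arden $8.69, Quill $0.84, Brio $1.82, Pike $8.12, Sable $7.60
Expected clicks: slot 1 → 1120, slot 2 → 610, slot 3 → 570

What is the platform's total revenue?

Total revenue: $14767.80

Ranked by bid: $8.69 (Arden) > $8.12 (Pike) > $7.60 (Sable) > $1.82 (Brio) > …
Slot 1: Arden pays $8.12 × 1120 = $9094.40
Slot 2: Pike pays $7.60 × 610 = $4636.00
Slot 3: Sable pays $1.82 × 570 = $1037.40
Total = $14767.80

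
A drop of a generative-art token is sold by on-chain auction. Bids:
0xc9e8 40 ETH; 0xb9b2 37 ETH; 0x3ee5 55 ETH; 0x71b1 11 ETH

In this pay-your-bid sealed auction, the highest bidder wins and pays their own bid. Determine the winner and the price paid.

Sorting bids: 55 (0x3ee5) > 40 (0xc9e8) > 37 (0xb9b2) > 11 (0x71b1)
0x3ee5 is highest → pays own bid, 55 ETH.

0x3ee5 pays 55 ETH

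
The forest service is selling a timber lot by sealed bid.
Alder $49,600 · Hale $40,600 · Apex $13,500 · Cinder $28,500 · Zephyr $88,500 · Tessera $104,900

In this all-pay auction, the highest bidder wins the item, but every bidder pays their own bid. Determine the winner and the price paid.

Tessera pays $104,900

Bids ranked: 104,900 (Tessera) > 88,500 (Zephyr) > 49,600 (Alder) > 40,600 (Hale) > 28,500 (Cinder) > 13,500 (Apex)
Tessera is highest and takes the item; every bidder forfeits their bid.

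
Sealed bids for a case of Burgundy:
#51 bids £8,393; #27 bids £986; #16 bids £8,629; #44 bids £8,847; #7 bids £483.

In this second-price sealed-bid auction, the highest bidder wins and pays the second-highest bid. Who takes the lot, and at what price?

#44 pays £8,629

Rule: the highest bidder wins and pays the second-highest bid.
Bids ranked: 8,847 (#44) > 8,629 (#16) > 8,393 (#51) > 986 (#27) > 483 (#7)
#44 is highest; pays the second-highest bid, £8,629.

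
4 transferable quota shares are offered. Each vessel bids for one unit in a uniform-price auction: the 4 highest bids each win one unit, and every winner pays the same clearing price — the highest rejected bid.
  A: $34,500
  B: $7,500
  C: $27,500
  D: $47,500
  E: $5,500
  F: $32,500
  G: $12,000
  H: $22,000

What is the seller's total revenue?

Bids ranked high→low: 47,500 (D), 34,500 (A), 32,500 (F), 27,500 (C), 22,000 (H), 12,000 (G), …
The 4 highest are D, A, F, C.
Highest unsuccessful bid: $22,000 → clearing price.
Total revenue = 4 × $22,000 = $88,000.

Total revenue: $88,000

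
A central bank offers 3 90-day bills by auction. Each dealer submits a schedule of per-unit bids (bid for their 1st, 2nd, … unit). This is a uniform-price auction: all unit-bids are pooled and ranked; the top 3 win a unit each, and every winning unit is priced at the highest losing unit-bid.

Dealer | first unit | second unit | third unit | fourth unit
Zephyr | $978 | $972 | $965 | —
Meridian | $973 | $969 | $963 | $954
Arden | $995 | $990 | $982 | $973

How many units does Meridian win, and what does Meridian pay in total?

Merging the schedules and taking the best 3: 995 (Arden-1), 990 (Arden-2), 982 (Arden-3)
First bid not allocated: $978.
Meridian wins 0 unit(s) at $978 each.

Meridian: 0 units, pays $0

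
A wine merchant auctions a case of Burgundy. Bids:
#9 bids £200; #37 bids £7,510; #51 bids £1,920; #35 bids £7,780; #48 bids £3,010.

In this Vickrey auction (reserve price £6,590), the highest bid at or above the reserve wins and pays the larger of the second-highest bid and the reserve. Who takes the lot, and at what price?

#35 pays £7,510

Vickrey auction (reserve price £6,590): the highest bid at or above the reserve wins and pays the larger of the second-highest bid and the reserve.
Sorting bids: 7,780 (#35) > 7,510 (#37) > 3,010 (#48) > 1,920 (#51) > 200 (#9)
Highest eligible bid: #35 at £7,780.
Second-highest bid £7,510 exceeds the reserve £6,590 → payment £7,510.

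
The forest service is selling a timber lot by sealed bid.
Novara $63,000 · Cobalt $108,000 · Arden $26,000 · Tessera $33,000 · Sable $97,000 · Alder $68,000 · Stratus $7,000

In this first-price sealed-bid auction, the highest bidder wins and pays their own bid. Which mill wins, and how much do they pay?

Cobalt pays $108,000

Bids ranked: 108,000 (Cobalt) > 97,000 (Sable) > 68,000 (Alder) > 63,000 (Novara) > 33,000 (Tessera) > 26,000 (Arden) > …
Cobalt is highest → pays own bid, $108,000.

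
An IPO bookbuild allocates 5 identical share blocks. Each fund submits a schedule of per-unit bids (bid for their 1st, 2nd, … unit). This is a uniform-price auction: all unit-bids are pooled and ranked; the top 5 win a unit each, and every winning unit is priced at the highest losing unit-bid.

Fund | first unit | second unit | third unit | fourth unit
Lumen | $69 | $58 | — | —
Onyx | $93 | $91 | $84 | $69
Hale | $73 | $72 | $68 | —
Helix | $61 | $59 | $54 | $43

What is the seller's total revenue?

Pooled unit-bids ranked (top 5): 93 (Onyx-1), 91 (Onyx-2), 84 (Onyx-3), 73 (Hale-1), 72 (Hale-2)
Highest rejected unit-bid = $69.
Allocation: Hale 2, Onyx 3. Every unit priced at $69.
Revenue = 5 × 69 = $345.

Total revenue: $345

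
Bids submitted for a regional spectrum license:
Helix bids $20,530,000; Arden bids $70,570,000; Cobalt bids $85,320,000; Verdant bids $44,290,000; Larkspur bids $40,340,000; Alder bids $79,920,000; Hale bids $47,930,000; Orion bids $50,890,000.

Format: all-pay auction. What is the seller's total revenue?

Bids ranked: 85,320,000 (Cobalt) > 79,920,000 (Alder) > 70,570,000 (Arden) > 50,890,000 (Orion) > 47,930,000 (Hale) > 44,290,000 (Verdant) > …
Cobalt wins with the top bid; all bids are sunk regardless.
Every bidder forfeits their bid regardless of winning.
Revenue = 20,530,000 + 70,570,000 + 85,320,000 + 44,290,000 + 40,340,000 + 79,920,000 + 47,930,000 + 50,890,000 = $439,790,000.

Total revenue: $439,790,000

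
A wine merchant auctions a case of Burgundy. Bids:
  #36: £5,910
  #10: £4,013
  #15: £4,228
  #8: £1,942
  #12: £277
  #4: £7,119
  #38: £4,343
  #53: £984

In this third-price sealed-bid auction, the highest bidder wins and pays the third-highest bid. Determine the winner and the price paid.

#4 pays £4,343

Bids ranked: 7,119 (#4) > 5,910 (#36) > 4,343 (#38) > 4,228 (#15) > 4,013 (#10) > 1,942 (#8) > …
#4 is highest; pays the third-highest bid, £4,343.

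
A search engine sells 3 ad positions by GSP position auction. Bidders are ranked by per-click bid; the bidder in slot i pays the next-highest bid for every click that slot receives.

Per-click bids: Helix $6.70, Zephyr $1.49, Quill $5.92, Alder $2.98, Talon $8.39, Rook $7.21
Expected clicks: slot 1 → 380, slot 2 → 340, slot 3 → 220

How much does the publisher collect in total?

Ranked by bid: $8.39 (Talon) > $7.21 (Rook) > $6.70 (Helix) > $5.92 (Quill) > …
Slot 1: Talon pays $7.21 × 380 = $2739.80
Slot 2: Rook pays $6.70 × 340 = $2278.00
Slot 3: Helix pays $5.92 × 220 = $1302.40
Total = $6320.20

Total revenue: $6320.20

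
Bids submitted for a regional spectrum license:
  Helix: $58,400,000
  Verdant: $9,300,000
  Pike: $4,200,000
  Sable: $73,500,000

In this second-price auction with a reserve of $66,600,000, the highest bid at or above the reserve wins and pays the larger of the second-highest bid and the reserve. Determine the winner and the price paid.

Sable pays $66,600,000

Rule: the highest bid at or above the reserve wins and pays the larger of the second-highest bid and the reserve.
Bids in order: 73,500,000 (Sable) > 58,400,000 (Helix) > 9,300,000 (Verdant) > 4,200,000 (Pike)
Highest eligible bid: Sable at $73,500,000.
Second-highest bid $58,400,000 is below the reserve $66,600,000, so the reserve binds → payment $66,600,000.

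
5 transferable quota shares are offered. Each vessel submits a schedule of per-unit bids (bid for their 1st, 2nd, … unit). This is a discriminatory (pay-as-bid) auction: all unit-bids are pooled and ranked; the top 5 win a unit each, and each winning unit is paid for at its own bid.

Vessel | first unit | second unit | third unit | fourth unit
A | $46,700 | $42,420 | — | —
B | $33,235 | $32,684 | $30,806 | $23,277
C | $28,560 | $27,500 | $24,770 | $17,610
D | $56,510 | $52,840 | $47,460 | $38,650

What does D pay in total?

All unit-bids, highest first — top 5: 56,510 (D-1), 52,840 (D-2), 47,460 (D-3), 46,700 (A-1), 42,420 (A-2)
Next rejected bid: $38,650 (not a price — pay-as-bid).
D's winning unit-bids: 56,510 + 52,840 + 47,460 = $156,810.

D pays $156,810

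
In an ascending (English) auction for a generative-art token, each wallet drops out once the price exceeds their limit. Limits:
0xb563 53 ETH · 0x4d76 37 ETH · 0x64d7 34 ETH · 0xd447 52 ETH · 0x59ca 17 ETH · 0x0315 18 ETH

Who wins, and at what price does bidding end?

0xb563 wins at 52 ETH

Limits ranked: 53 (0xb563) > 52 (0xd447) > 37 (0x4d76) > 34 (0x64d7) > 18 (0x0315) > 17 (0x59ca)
0xd447 is the last rival to drop out, at 52 ETH; 0xb563 remains and wins at that price.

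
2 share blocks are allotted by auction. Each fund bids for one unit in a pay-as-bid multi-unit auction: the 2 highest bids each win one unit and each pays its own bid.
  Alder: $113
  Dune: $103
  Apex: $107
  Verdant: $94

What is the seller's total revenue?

Total revenue: $220

Bids ranked high→low: 113 (Alder), 107 (Apex), 103 (Dune), 94 (Verdant)
Winners (2 units): Alder, Apex.
Total revenue = 113 + 107 = $220.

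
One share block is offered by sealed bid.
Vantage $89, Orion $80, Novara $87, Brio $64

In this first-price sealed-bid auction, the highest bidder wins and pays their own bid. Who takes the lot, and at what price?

Bids in order: 89 (Vantage) > 87 (Novara) > 80 (Orion) > 64 (Brio)
First-price: Vantage pays what they bid, $89.

Vantage pays $89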